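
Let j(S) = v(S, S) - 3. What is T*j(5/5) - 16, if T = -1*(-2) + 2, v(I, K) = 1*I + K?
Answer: -20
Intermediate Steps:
v(I, K) = I + K
j(S) = -3 + 2*S (j(S) = (S + S) - 3 = 2*S - 3 = -3 + 2*S)
T = 4 (T = 2 + 2 = 4)
T*j(5/5) - 16 = 4*(-3 + 2*(5/5)) - 16 = 4*(-3 + 2*(5*(1/5))) - 16 = 4*(-3 + 2*1) - 16 = 4*(-3 + 2) - 16 = 4*(-1) - 16 = -4 - 16 = -20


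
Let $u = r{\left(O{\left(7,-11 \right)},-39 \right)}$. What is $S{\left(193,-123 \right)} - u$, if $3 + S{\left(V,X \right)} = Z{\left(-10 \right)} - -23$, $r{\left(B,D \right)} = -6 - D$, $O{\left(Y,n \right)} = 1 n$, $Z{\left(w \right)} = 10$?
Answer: $-3$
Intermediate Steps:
$O{\left(Y,n \right)} = n$
$S{\left(V,X \right)} = 30$ ($S{\left(V,X \right)} = -3 + \left(10 - -23\right) = -3 + \left(10 + 23\right) = -3 + 33 = 30$)
$u = 33$ ($u = -6 - -39 = -6 + 39 = 33$)
$S{\left(193,-123 \right)} - u = 30 - 33 = -3$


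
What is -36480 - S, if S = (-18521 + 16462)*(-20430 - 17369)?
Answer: -77864621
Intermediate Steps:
S = 77828141 (S = -2059*(-37799) = 77828141)
-36480 - S = -36480 - 1*77828141 = -36480 - 77828141 = -77864621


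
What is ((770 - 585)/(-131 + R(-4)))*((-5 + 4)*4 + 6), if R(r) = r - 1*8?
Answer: -370/143 ≈ -2.5874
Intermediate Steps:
R(r) = -8 + r (R(r) = r - 8 = -8 + r)
((770 - 585)/(-131 + R(-4)))*((-5 + 4)*4 + 6) = ((770 - 585)/(-131 + (-8 - 4)))*((-5 + 4)*4 + 6) = (185/(-131 - 12))*(-1*4 + 6) = (185/(-143))*(-4 + 6) = (185*(-1/143))*2 = -185/143*2 = -370/143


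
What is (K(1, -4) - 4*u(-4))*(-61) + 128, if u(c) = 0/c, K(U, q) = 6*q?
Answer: 1592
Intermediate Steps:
u(c) = 0
(K(1, -4) - 4*u(-4))*(-61) + 128 = (6*(-4) - 4*0)*(-61) + 128 = (-24 + 0)*(-61) + 128 = -24*(-61) + 128 = 1464 + 128 = 1592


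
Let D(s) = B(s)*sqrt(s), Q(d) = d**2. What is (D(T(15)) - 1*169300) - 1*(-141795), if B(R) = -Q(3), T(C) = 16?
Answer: -27541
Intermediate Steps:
B(R) = -9 (B(R) = -1*3**2 = -1*9 = -9)
D(s) = -9*sqrt(s)
(D(T(15)) - 1*169300) - 1*(-141795) = (-9*sqrt(16) - 1*169300) - 1*(-141795) = (-9*4 - 169300) + 141795 = (-36 - 169300) + 141795 = -169336 + 141795 = -27541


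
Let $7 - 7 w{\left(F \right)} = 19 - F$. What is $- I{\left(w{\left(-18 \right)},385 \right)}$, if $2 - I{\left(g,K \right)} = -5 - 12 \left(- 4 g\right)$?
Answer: $- \frac{1489}{7} \approx -212.71$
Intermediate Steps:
$w{\left(F \right)} = - \frac{12}{7} + \frac{F}{7}$ ($w{\left(F \right)} = 1 - \frac{19 - F}{7} = 1 + \left(- \frac{19}{7} + \frac{F}{7}\right) = - \frac{12}{7} + \frac{F}{7}$)
$I{\left(g,K \right)} = 7 - 48 g$ ($I{\left(g,K \right)} = 2 - \left(-5 - 12 \left(- 4 g\right)\right) = 2 - \left(-5 + 48 g\right) = 7 - 48 g$)
$- I{\left(w{\left(-18 \right)},385 \right)} = - (7 - 48 \left(- \frac{12}{7} + \frac{1}{7} \left(-18\right)\right)) = - (7 - 48 \left(- \frac{12}{7} - \frac{18}{7}\right)) = - (7 - - \frac{1440}{7}) = - (7 + \frac{1440}{7}) = \left(-1\right) \frac{1489}{7} = - \frac{1489}{7}$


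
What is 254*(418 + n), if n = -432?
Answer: -3556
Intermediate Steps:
254*(418 + n) = 254*(418 - 432) = 254*(-14) = -3556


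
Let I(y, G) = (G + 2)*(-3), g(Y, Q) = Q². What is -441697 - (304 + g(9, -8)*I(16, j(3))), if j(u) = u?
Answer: -441041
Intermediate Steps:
I(y, G) = -6 - 3*G (I(y, G) = (2 + G)*(-3) = -6 - 3*G)
-441697 - (304 + g(9, -8)*I(16, j(3))) = -441697 - (304 + (-8)²*(-6 - 3*3)) = -441697 - (304 + 64*(-6 - 9)) = -441697 - (304 + 64*(-15)) = -441697 - (304 - 960) = -441697 - 1*(-656) = -441697 + 656 = -441041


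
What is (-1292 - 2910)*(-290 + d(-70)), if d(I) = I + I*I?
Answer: -19077080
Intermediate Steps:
d(I) = I + I²
(-1292 - 2910)*(-290 + d(-70)) = (-1292 - 2910)*(-290 - 70*(1 - 70)) = -4202*(-290 - 70*(-69)) = -4202*(-290 + 4830) = -4202*4540 = -19077080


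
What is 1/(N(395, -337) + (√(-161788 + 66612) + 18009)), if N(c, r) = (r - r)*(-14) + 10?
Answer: 18019/324779537 - 2*I*√23794/324779537 ≈ 5.5481e-5 - 9.4989e-7*I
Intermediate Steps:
N(c, r) = 10 (N(c, r) = 0*(-14) + 10 = 0 + 10 = 10)
1/(N(395, -337) + (√(-161788 + 66612) + 18009)) = 1/(10 + (√(-161788 + 66612) + 18009)) = 1/(10 + (√(-95176) + 18009)) = 1/(10 + (2*I*√23794 + 18009)) = 1/(10 + (18009 + 2*I*√23794)) = 1/(18019 + 2*I*√23794)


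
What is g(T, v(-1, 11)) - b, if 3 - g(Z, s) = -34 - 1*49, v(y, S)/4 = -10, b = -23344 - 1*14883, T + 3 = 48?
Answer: 38313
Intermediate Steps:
T = 45 (T = -3 + 48 = 45)
b = -38227 (b = -23344 - 14883 = -38227)
v(y, S) = -40 (v(y, S) = 4*(-10) = -40)
g(Z, s) = 86 (g(Z, s) = 3 - (-34 - 1*49) = 3 - (-34 - 49) = 3 - 1*(-83) = 3 + 83 = 86)
g(T, v(-1, 11)) - b = 86 - 1*(-38227) = 86 + 38227 = 38313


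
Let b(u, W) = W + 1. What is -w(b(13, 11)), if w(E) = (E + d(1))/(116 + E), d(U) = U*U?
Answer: -13/128 ≈ -0.10156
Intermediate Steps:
d(U) = U**2
b(u, W) = 1 + W
w(E) = (1 + E)/(116 + E) (w(E) = (E + 1**2)/(116 + E) = (E + 1)/(116 + E) = (1 + E)/(116 + E))
-w(b(13, 11)) = -(1 + (1 + 11))/(116 + (1 + 11)) = -(1 + 12)/(116 + 12) = -13/128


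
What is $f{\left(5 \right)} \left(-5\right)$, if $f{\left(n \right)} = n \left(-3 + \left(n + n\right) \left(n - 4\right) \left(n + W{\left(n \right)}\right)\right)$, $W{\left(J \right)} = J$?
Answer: $-2425$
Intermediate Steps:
$f{\left(n \right)} = n \left(-3 + 4 n^{2} \left(-4 + n\right)\right)$ ($f{\left(n \right)} = n \left(-3 + \left(n + n\right) \left(n - 4\right) \left(n + n\right)\right) = n \left(-3 + 2 n \left(-4 + n\right) 2 n\right) = n \left(-3 + 4 n^{2} \left(-4 + n\right)\right)$)
$f{\left(5 \right)} \left(-5\right) = 5 \left(-3 - 16 \cdot 5^{2} + 4 \cdot 5^{3}\right) \left(-5\right) = 5 \left(-3 - 400 + 4 \cdot 125\right) \left(-5\right) = 5 \left(-3 - 400 + 500\right) \left(-5\right) = 5 \cdot 97 \left(-5\right) = 485 \left(-5\right) = -2425$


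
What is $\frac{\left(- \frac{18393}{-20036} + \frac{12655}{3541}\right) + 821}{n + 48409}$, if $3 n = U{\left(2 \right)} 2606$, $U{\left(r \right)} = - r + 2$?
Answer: $\frac{58566562989}{3434496365684} \approx 0.017052$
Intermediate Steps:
$U{\left(r \right)} = 2 - r$
$n = 0$ ($n = \frac{\left(2 - 2\right) 2606}{3} = \frac{0 \cdot 2606}{3} = \frac{1}{3} \cdot 0 = 0$)
$\frac{\left(- \frac{18393}{-20036} + \frac{12655}{3541}\right) + 821}{n + 48409} = \frac{\left(- \frac{18393}{-20036} + \frac{12655}{3541}\right) + 821}{0 + 48409} = \frac{\left(\left(-18393\right) \left(- \frac{1}{20036}\right) + 12655 \cdot \frac{1}{3541}\right) + 821}{48409} = \left(\left(\frac{18393}{20036} + \frac{12655}{3541}\right) + 821\right) \frac{1}{48409} = \left(\frac{318685193}{70947476} + 821\right) \frac{1}{48409} = \frac{58566562989}{70947476} \cdot \frac{1}{48409} = \frac{58566562989}{3434496365684}$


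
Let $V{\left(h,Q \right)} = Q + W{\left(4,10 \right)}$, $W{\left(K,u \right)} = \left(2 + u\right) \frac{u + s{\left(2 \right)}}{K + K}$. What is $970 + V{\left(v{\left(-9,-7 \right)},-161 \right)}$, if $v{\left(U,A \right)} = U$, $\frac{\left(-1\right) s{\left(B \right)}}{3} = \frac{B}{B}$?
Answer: $\frac{1639}{2} \approx 819.5$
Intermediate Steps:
$s{\left(B \right)} = -3$ ($s{\left(B \right)} = - 3 \frac{B}{B} = \left(-3\right) 1 = -3$)
$W{\left(K,u \right)} = \frac{\left(-3 + u\right) \left(2 + u\right)}{2 K}$ ($W{\left(K,u \right)} = \left(2 + u\right) \frac{u - 3}{K + K} = \left(2 + u\right) \frac{-3 + u}{2 K} = \frac{\left(-3 + u\right) \left(2 + u\right)}{2 K}$)
$V{\left(h,Q \right)} = \frac{21}{2} + Q$ ($V{\left(h,Q \right)} = Q + \frac{-6 + 10^{2} - 10}{2 \cdot 4} = Q + \frac{1}{2} \cdot \frac{1}{4} \left(-6 + 100 - 10\right) = Q + \frac{1}{2} \cdot \frac{1}{4} \cdot 84 = Q + \frac{21}{2} = \frac{21}{2} + Q$)
$970 + V{\left(v{\left(-9,-7 \right)},-161 \right)} = 970 + \left(\frac{21}{2} - 161\right) = 970 - \frac{301}{2} = \frac{1639}{2}$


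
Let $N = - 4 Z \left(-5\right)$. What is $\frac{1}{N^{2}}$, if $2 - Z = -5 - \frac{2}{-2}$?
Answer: $\frac{1}{14400} \approx 6.9444 \cdot 10^{-5}$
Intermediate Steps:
$Z = 6$ ($Z = 2 - \left(-5 - \frac{2}{-2}\right) = 2 - \left(-5 - -1\right) = 2 - \left(-5 + 1\right) = 2 - -4 = 2 + 4 = 6$)
$N = 120$ ($N = \left(-4\right) 6 \left(-5\right) = \left(-24\right) \left(-5\right) = 120$)
$\frac{1}{N^{2}} = \frac{1}{120^{2}} = \frac{1}{14400}$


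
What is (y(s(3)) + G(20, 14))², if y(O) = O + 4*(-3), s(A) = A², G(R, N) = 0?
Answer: 9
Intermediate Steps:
y(O) = -12 + O (y(O) = O - 12 = -12 + O)
(y(s(3)) + G(20, 14))² = ((-12 + 3²) + 0)² = ((-12 + 9) + 0)² = (-3 + 0)² = (-3)² = 9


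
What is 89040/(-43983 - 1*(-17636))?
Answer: -89040/26347 ≈ -3.3795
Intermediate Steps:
89040/(-43983 - 1*(-17636)) = 89040/(-43983 + 17636) = 89040/(-26347) = 89040*(-1/26347) = -89040/26347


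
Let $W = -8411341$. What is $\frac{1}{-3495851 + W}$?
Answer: $- \frac{1}{11907192} \approx -8.3983 \cdot 10^{-8}$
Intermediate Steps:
$\frac{1}{-3495851 + W} = \frac{1}{-3495851 - 8411341} = \frac{1}{-11907192} = - \frac{1}{11907192}$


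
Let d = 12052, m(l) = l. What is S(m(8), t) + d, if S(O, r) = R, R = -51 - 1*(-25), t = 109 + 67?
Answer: 12026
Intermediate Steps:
t = 176
R = -26 (R = -51 + 25 = -26)
S(O, r) = -26
S(m(8), t) + d = -26 + 12052 = 12026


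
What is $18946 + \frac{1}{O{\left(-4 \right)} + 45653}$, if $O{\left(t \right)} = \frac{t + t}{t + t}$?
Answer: $\frac{864960685}{45654} \approx 18946.0$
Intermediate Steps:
$O{\left(t \right)} = 1$ ($O{\left(t \right)} = \frac{2 t}{2 t} = 2 t \frac{1}{2 t} = 1$)
$18946 + \frac{1}{O{\left(-4 \right)} + 45653} = 18946 + \frac{1}{1 + 45653} = 18946 + \frac{1}{45654} = \frac{864960685}{45654}$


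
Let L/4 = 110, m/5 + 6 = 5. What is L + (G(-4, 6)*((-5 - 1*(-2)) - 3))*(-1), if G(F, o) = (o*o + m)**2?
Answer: 6206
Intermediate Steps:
m = -5 (m = -30 + 5*5 = -30 + 25 = -5)
L = 440 (L = 4*110 = 440)
G(F, o) = (-5 + o**2)**2 (G(F, o) = (o*o - 5)**2 = (o**2 - 5)**2 = (-5 + o**2)**2)
L + (G(-4, 6)*((-5 - 1*(-2)) - 3))*(-1) = 440 + ((-5 + 6**2)**2*((-5 - 1*(-2)) - 3))*(-1) = 440 + ((-5 + 36)**2*((-5 + 2) - 3))*(-1) = 440 + (31**2*(-3 - 3))*(-1) = 440 + (961*(-6))*(-1) = 440 - 5766*(-1) = 440 + 5766 = 6206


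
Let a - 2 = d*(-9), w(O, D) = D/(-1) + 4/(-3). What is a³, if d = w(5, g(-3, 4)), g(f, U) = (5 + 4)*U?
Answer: 38614472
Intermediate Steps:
g(f, U) = 9*U
w(O, D) = -4/3 - D (w(O, D) = D*(-1) + 4*(-⅓) = -D - 4/3 = -4/3 - D)
d = -112/3 (d = -4/3 - 9*4 = -4/3 - 1*36 = -4/3 - 36 = -112/3 ≈ -37.333)
a = 338 (a = 2 - 112/3*(-9) = 2 + 336 = 338)
a³ = 338³ = 38614472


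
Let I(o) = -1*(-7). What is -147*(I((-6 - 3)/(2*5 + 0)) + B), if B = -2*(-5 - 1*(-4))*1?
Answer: -1323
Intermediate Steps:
I(o) = 7
B = 2 (B = -2*(-5 + 4)*1 = -2*(-1)*1 = 2*1 = 2)
-147*(I((-6 - 3)/(2*5 + 0)) + B) = -147*(7 + 2) = -147*9 = -1323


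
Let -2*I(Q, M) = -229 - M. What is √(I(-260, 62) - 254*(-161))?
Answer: √164158/2 ≈ 202.58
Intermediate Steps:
I(Q, M) = 229/2 + M/2 (I(Q, M) = -(-229 - M)/2 = 229/2 + M/2)
√(I(-260, 62) - 254*(-161)) = √((229/2 + (½)*62) - 254*(-161)) = √((229/2 + 31) + 40894) = √(291/2 + 40894) = √(82079/2) = √164158/2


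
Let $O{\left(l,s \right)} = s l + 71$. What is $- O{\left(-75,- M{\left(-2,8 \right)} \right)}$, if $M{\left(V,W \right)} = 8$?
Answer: $-671$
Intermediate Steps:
$O{\left(l,s \right)} = 71 + l s$ ($O{\left(l,s \right)} = l s + 71 = 71 + l s$)
$- O{\left(-75,- M{\left(-2,8 \right)} \right)} = - (71 - 75 \left(\left(-1\right) 8\right)) = - (71 - -600) = - (71 + 600) = \left(-1\right) 671 = -671$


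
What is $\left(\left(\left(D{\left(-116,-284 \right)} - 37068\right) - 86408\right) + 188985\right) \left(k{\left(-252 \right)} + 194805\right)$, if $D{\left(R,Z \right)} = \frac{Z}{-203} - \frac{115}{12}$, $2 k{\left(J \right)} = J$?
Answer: $\frac{10354326236391}{812} \approx 1.2752 \cdot 10^{10}$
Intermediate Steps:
$k{\left(J \right)} = \frac{J}{2}$
$D{\left(R,Z \right)} = - \frac{115}{12} - \frac{Z}{203}$ ($D{\left(R,Z \right)} = Z \left(- \frac{1}{203}\right) - \frac{115}{12} = - \frac{Z}{203} - \frac{115}{12} = - \frac{115}{12} - \frac{Z}{203}$)
$\left(\left(\left(D{\left(-116,-284 \right)} - 37068\right) - 86408\right) + 188985\right) \left(k{\left(-252 \right)} + 194805\right) = \left(\left(\left(\left(- \frac{115}{12} - - \frac{284}{203}\right) - 37068\right) - 86408\right) + 188985\right) \left(\frac{1}{2} \left(-252\right) + 194805\right) = \left(\left(\left(\left(- \frac{115}{12} + \frac{284}{203}\right) - 37068\right) - 86408\right) + 188985\right) \left(-126 + 194805\right) = \left(\left(\left(- \frac{19937}{2436} - 37068\right) - 86408\right) + 188985\right) 194679 = \left(\left(- \frac{90317585}{2436} - 86408\right) + 188985\right) 194679 = \left(- \frac{300807473}{2436} + 188985\right) 194679 = \frac{159559987}{2436} \cdot 194679 = \frac{10354326236391}{812}$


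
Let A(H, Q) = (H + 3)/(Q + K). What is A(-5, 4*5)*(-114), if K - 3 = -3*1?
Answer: 57/5 ≈ 11.400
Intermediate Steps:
K = 0 (K = 3 - 3*1 = 3 - 3 = 0)
A(H, Q) = (3 + H)/Q (A(H, Q) = (H + 3)/(Q + 0) = (3 + H)/Q)
A(-5, 4*5)*(-114) = ((3 - 5)/((4*5)))*(-114) = (-2/20)*(-114) = ((1/20)*(-2))*(-114) = -⅒*(-114) = 57/5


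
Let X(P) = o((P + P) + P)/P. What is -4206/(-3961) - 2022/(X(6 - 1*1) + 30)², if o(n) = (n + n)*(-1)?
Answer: -931081/380256 ≈ -2.4486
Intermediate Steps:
o(n) = -2*n (o(n) = (2*n)*(-1) = -2*n)
X(P) = -6 (X(P) = (-2*((P + P) + P))/P = (-2*(2*P + P))/P = (-6*P)/P = -6)
-4206/(-3961) - 2022/(X(6 - 1*1) + 30)² = -4206/(-3961) - 2022/(-6 + 30)² = -4206*(-1/3961) - 2022/(24²) = 4206/3961 - 2022/576 = 4206/3961 - 2022*1/576 = 4206/3961 - 337/96 = -931081/380256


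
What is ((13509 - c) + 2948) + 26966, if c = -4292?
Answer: 47715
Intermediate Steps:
((13509 - c) + 2948) + 26966 = ((13509 - 1*(-4292)) + 2948) + 26966 = ((13509 + 4292) + 2948) + 26966 = (17801 + 2948) + 26966 = 20749 + 26966 = 47715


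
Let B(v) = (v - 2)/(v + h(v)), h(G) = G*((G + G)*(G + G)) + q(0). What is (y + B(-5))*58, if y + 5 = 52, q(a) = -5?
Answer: 695333/255 ≈ 2726.8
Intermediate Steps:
y = 47 (y = -5 + 52 = 47)
h(G) = -5 + 4*G**3 (h(G) = G*((G + G)*(G + G)) - 5 = G*((2*G)*(2*G)) - 5 = G*(4*G**2) - 5 = 4*G**3 - 5 = -5 + 4*G**3)
B(v) = (-2 + v)/(-5 + v + 4*v**3) (B(v) = (v - 2)/(v + (-5 + 4*v**3)) = (-2 + v)/(-5 + v + 4*v**3))
(y + B(-5))*58 = (47 + (-2 - 5)/(-5 - 5 + 4*(-5)**3))*58 = (47 - 7/(-5 - 5 + 4*(-125)))*58 = (47 - 7/(-5 - 5 - 500))*58 = (47 - 7/(-510))*58 = (47 - 1/510*(-7))*58 = (47 + 7/510)*58 = (23977/510)*58 = 695333/255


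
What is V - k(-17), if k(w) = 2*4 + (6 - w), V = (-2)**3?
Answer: -39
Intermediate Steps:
V = -8
k(w) = 14 - w (k(w) = 8 + (6 - w) = 14 - w)
V - k(-17) = -8 - (14 - 1*(-17)) = -8 - (14 + 17) = -8 - 1*31 = -8 - 31 = -39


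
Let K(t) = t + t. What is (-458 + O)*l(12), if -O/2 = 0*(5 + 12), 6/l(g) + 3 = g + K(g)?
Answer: -916/11 ≈ -83.273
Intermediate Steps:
K(t) = 2*t
l(g) = 6/(-3 + 3*g) (l(g) = 6/(-3 + (g + 2*g)) = 6/(-3 + 3*g))
O = 0 (O = -0*(5 + 12) = -0*17 = -2*0 = 0)
(-458 + O)*l(12) = (-458 + 0)*(2/(-1 + 12)) = -916/11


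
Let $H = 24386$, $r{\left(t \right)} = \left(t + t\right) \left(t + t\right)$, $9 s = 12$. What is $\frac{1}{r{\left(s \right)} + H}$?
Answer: $\frac{9}{219538} \approx 4.0995 \cdot 10^{-5}$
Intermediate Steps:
$s = \frac{4}{3}$ ($s = \frac{1}{9} \cdot 12 = \frac{4}{3} \approx 1.3333$)
$r{\left(t \right)} = 4 t^{2}$ ($r{\left(t \right)} = 2 t 2 t = 4 t^{2}$)
$\frac{1}{r{\left(s \right)} + H} = \frac{1}{4 \left(\frac{4}{3}\right)^{2} + 24386} = \frac{1}{4 \cdot \frac{16}{9} + 24386} = \frac{1}{\frac{64}{9} + 24386} = \frac{1}{\frac{219538}{9}} = \frac{9}{219538}$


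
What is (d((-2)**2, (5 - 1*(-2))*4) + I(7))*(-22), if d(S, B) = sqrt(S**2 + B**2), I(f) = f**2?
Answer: -1078 - 440*sqrt(2) ≈ -1700.3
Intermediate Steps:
d(S, B) = sqrt(B**2 + S**2)
(d((-2)**2, (5 - 1*(-2))*4) + I(7))*(-22) = (sqrt(((5 - 1*(-2))*4)**2 + ((-2)**2)**2) + 7**2)*(-22) = (sqrt(((5 + 2)*4)**2 + 4**2) + 49)*(-22) = (sqrt((7*4)**2 + 16) + 49)*(-22) = (sqrt(28**2 + 16) + 49)*(-22) = (sqrt(784 + 16) + 49)*(-22) = (sqrt(800) + 49)*(-22) = (20*sqrt(2) + 49)*(-22) = (49 + 20*sqrt(2))*(-22) = -1078 - 440*sqrt(2)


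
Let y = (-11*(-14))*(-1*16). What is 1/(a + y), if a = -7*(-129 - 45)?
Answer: -1/1246 ≈ -0.00080257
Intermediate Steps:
y = -2464 (y = 154*(-16) = -2464)
a = 1218 (a = -7*(-174) = 1218)
1/(a + y) = 1/(1218 - 2464) = 1/(-1246) = -1/1246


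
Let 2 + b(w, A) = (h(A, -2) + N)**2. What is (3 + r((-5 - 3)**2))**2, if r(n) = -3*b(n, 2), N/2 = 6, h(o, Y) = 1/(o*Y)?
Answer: 42029289/256 ≈ 1.6418e+5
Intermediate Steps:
h(o, Y) = 1/(Y*o)
N = 12 (N = 2*6 = 12)
b(w, A) = -2 + (12 - 1/(2*A))**2 (b(w, A) = -2 + (1/((-2)*A) + 12)**2 = -2 + (-1/(2*A) + 12)**2 = -2 + (12 - 1/(2*A))**2)
r(n) = -6531/16 (r(n) = -3*(142 - 12/2 + (1/4)/2**2) = -3*(142 - 12*1/2 + (1/4)*(1/4)) = -3*(142 - 6 + 1/16) = -3*2177/16 = -6531/16)
(3 + r((-5 - 3)**2))**2 = (3 - 6531/16)**2 = (-6483/16)**2 = 42029289/256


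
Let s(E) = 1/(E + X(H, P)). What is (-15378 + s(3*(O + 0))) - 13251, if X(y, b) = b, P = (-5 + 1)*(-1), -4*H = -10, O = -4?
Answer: -229033/8 ≈ -28629.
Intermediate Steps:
H = 5/2 (H = -¼*(-10) = 5/2 ≈ 2.5000)
P = 4 (P = -4*(-1) = 4)
s(E) = 1/(4 + E) (s(E) = 1/(E + 4) = 1/(4 + E))
(-15378 + s(3*(O + 0))) - 13251 = (-15378 + 1/(4 + 3*(-4 + 0))) - 13251 = (-15378 + 1/(4 + 3*(-4))) - 13251 = (-15378 + 1/(4 - 12)) - 13251 = (-15378 + 1/(-8)) - 13251 = (-15378 - ⅛) - 13251 = -123025/8 - 13251 = -229033/8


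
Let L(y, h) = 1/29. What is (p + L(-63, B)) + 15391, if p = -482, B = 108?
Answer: 432362/29 ≈ 14909.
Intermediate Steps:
L(y, h) = 1/29
(p + L(-63, B)) + 15391 = (-482 + 1/29) + 15391 = -13977/29 + 15391 = 432362/29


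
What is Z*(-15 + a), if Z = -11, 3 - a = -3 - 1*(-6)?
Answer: 165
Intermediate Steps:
a = 0 (a = 3 - (-3 - 1*(-6)) = 3 - (-3 + 6) = 3 - 1*3 = 3 - 3 = 0)
Z*(-15 + a) = -11*(-15 + 0) = -11*(-15) = 165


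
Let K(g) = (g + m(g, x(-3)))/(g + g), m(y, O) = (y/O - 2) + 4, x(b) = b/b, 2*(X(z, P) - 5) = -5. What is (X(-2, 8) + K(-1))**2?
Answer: 25/4 ≈ 6.2500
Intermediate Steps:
X(z, P) = 5/2 (X(z, P) = 5 + (1/2)*(-5) = 5 - 5/2 = 5/2)
x(b) = 1
m(y, O) = 2 + y/O (m(y, O) = (-2 + y/O) + 4 = 2 + y/O)
K(g) = (2 + 2*g)/(2*g) (K(g) = (g + (2 + g/1))/(g + g) = (g + (2 + g*1))/((2*g)) = (g + (2 + g))*(1/(2*g)) = (2 + 2*g)*(1/(2*g)) = (2 + 2*g)/(2*g))
(X(-2, 8) + K(-1))**2 = (5/2 + (1 - 1)/(-1))**2 = (5/2 - 1*0)**2 = (5/2 + 0)**2 = (5/2)**2 = 25/4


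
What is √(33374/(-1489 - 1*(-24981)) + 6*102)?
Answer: √84632737294/11746 ≈ 24.767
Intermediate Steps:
√(33374/(-1489 - 1*(-24981)) + 6*102) = √(33374/(-1489 + 24981) + 612) = √(33374/23492 + 612) = √(33374*(1/23492) + 612) = √(16687/11746 + 612) = √(7205239/11746) = √84632737294/11746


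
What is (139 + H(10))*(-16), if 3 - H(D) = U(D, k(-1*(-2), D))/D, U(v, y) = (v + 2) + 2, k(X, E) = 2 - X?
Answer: -11248/5 ≈ -2249.6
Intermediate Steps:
U(v, y) = 4 + v (U(v, y) = (2 + v) + 2 = 4 + v)
H(D) = 3 - (4 + D)/D
(139 + H(10))*(-16) = (139 + (2 - 4/10))*(-16) = (139 + (2 - 4*⅒))*(-16) = (139 + (2 - ⅖))*(-16) = (139 + 8/5)*(-16) = (703/5)*(-16) = -11248/5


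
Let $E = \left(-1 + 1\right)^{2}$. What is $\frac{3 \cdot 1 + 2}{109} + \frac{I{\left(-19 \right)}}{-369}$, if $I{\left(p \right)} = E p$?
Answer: $\frac{5}{109} \approx 0.045872$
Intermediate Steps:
$E = 0$ ($E = 0^{2} = 0$)
$I{\left(p \right)} = 0$ ($I{\left(p \right)} = 0 p = 0$)
$\frac{3 \cdot 1 + 2}{109} + \frac{I{\left(-19 \right)}}{-369} = \frac{3 \cdot 1 + 2}{109} + \frac{0}{-369} = \left(3 + 2\right) \frac{1}{109} + 0 \left(- \frac{1}{369}\right) = 5 \cdot \frac{1}{109} + 0 = \frac{5}{109} + 0 = \frac{5}{109}$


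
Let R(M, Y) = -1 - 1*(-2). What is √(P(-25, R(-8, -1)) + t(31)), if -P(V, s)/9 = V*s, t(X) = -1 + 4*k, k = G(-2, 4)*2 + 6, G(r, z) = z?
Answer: 2*√70 ≈ 16.733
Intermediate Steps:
R(M, Y) = 1 (R(M, Y) = -1 + 2 = 1)
k = 14 (k = 4*2 + 6 = 8 + 6 = 14)
t(X) = 55 (t(X) = -1 + 4*14 = -1 + 56 = 55)
P(V, s) = -9*V*s
√(P(-25, R(-8, -1)) + t(31)) = √(-9*(-25)*1 + 55) = √(225 + 55) = √280 = 2*√70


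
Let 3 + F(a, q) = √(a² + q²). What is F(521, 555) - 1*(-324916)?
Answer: 324913 + √579466 ≈ 3.2567e+5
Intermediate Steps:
F(a, q) = -3 + √(a² + q²)
F(521, 555) - 1*(-324916) = (-3 + √(521² + 555²)) - 1*(-324916) = (-3 + √(271441 + 308025)) + 324916 = (-3 + √579466) + 324916 = 324913 + √579466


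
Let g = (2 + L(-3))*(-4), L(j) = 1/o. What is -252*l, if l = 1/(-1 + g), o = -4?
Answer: 63/2 ≈ 31.500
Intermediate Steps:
L(j) = -¼ (L(j) = 1/(-4) = -¼)
g = -7 (g = (2 - ¼)*(-4) = (7/4)*(-4) = -7)
l = -⅛ (l = 1/(-1 - 7) = 1/(-8) = -⅛ ≈ -0.12500)
-252*l = -252*(-⅛) = 63/2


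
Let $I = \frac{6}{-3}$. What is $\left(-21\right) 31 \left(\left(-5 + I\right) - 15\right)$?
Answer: $14322$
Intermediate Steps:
$I = -2$ ($I = 6 \left(- \frac{1}{3}\right) = -2$)
$\left(-21\right) 31 \left(\left(-5 + I\right) - 15\right) = \left(-21\right) 31 \left(\left(-5 - 2\right) - 15\right) = - 651 \left(-7 - 15\right) = \left(-651\right) \left(-22\right) = 14322$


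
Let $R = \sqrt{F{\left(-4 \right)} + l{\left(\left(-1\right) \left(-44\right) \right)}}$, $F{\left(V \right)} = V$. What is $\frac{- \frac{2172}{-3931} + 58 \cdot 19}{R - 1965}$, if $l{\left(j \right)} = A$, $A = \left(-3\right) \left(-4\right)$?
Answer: $- \frac{8516573310}{15178444027} - \frac{8668268 \sqrt{2}}{15178444027} \approx -0.5619$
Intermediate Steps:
$A = 12$
$l{\left(j \right)} = 12$
$R = 2 \sqrt{2}$ ($R = \sqrt{-4 + 12} = \sqrt{8} = 2 \sqrt{2} \approx 2.8284$)
$\frac{- \frac{2172}{-3931} + 58 \cdot 19}{R - 1965} = \frac{- \frac{2172}{-3931} + 58 \cdot 19}{2 \sqrt{2} - 1965} = \frac{\left(-2172\right) \left(- \frac{1}{3931}\right) + 1102}{-1965 + 2 \sqrt{2}} = \frac{\frac{2172}{3931} + 1102}{-1965 + 2 \sqrt{2}} = \frac{4334134}{3931 \left(-1965 + 2 \sqrt{2}\right)}$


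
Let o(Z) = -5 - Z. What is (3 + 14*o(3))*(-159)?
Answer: 17331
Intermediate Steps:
(3 + 14*o(3))*(-159) = (3 + 14*(-5 - 1*3))*(-159) = (3 + 14*(-5 - 3))*(-159) = (3 + 14*(-8))*(-159) = (3 - 112)*(-159) = -109*(-159) = 17331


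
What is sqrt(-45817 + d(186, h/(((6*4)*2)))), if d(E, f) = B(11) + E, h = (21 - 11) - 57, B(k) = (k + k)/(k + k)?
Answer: 39*I*sqrt(30) ≈ 213.61*I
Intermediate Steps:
B(k) = 1 (B(k) = (2*k)/((2*k)) = (2*k)*(1/(2*k)) = 1)
h = -47 (h = 10 - 57 = -47)
d(E, f) = 1 + E
sqrt(-45817 + d(186, h/(((6*4)*2)))) = sqrt(-45817 + (1 + 186)) = sqrt(-45817 + 187) = sqrt(-45630) = 39*I*sqrt(30)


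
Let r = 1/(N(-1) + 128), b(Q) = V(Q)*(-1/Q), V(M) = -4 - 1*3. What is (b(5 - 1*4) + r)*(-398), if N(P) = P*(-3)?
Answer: -365364/131 ≈ -2789.0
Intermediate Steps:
V(M) = -7 (V(M) = -4 - 3 = -7)
N(P) = -3*P
b(Q) = 7/Q (b(Q) = -(-7)/Q = 7/Q)
r = 1/131 (r = 1/(-3*(-1) + 128) = 1/(3 + 128) = 1/131 ≈ 0.0076336)
(b(5 - 1*4) + r)*(-398) = (7/(5 - 1*4) + 1/131)*(-398) = (7/(5 - 4) + 1/131)*(-398) = (7/1 + 1/131)*(-398) = (7*1 + 1/131)*(-398) = (7 + 1/131)*(-398) = (918/131)*(-398) = -365364/131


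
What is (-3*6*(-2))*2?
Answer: 72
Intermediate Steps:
(-3*6*(-2))*2 = -18*(-2)*2 = 36*2 = 72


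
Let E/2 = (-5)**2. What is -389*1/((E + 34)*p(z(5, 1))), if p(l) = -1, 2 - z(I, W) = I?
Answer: 389/84 ≈ 4.6310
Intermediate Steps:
z(I, W) = 2 - I
E = 50 (E = 2*(-5)**2 = 2*25 = 50)
-389*1/((E + 34)*p(z(5, 1))) = -389*(-1/(50 + 34)) = -389/(84*(-1)) = -389/(-84) = -389*(-1/84) = 389/84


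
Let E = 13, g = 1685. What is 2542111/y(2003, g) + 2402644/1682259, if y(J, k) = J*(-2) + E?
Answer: -43099953043/67851113 ≈ -635.21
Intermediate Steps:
y(J, k) = 13 - 2*J (y(J, k) = J*(-2) + 13 = -2*J + 13 = 13 - 2*J)
2542111/y(2003, g) + 2402644/1682259 = 2542111/(13 - 2*2003) + 2402644/1682259 = 2542111/(13 - 4006) + 2402644*(1/1682259) = 2542111/(-3993) + 2402644/1682259 = 2542111*(-1/3993) + 2402644/1682259 = -231101/363 + 2402644/1682259 = -43099953043/67851113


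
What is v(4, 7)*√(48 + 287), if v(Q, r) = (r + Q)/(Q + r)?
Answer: √335 ≈ 18.303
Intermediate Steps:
v(Q, r) = 1 (v(Q, r) = (Q + r)/(Q + r) = 1)
v(4, 7)*√(48 + 287) = 1*√(48 + 287) = 1*√335 = √335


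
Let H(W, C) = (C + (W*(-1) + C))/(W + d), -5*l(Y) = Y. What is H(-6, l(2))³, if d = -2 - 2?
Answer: -2197/15625 ≈ -0.14061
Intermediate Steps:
l(Y) = -Y/5
d = -4
H(W, C) = (-W + 2*C)/(-4 + W) (H(W, C) = (C + (W*(-1) + C))/(W - 4) = (C + (-W + C))/(-4 + W) = (C + (C - W))/(-4 + W) = (-W + 2*C)/(-4 + W))
H(-6, l(2))³ = ((-1*(-6) + 2*(-⅕*2))/(-4 - 6))³ = ((6 + 2*(-⅖))/(-10))³ = (-(6 - ⅘)/10)³ = (-⅒*26/5)³ = (-13/25)³ = -2197/15625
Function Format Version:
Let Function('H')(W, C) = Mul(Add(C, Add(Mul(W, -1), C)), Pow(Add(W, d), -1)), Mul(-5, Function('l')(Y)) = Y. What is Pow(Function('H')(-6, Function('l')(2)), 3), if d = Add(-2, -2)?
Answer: Rational(-2197, 15625) ≈ -0.14061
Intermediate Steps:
Function('l')(Y) = Mul(Rational(-1, 5), Y)
d = -4
Function('H')(W, C) = Mul(Pow(Add(-4, W), -1), Add(Mul(-1, W), Mul(2, C))) (Function('H')(W, C) = Mul(Add(C, Add(Mul(W, -1), C)), Pow(Add(W, -4), -1)) = Mul(Add(C, Add(Mul(-1, W), C)), Pow(Add(-4, W), -1)) = Mul(Add(C, Add(C, Mul(-1, W))), Pow(Add(-4, W), -1)) = Mul(Add(Mul(-1, W), Mul(2, C)), Pow(Add(-4, W), -1)) = Mul(Pow(Add(-4, W), -1), Add(Mul(-1, W), Mul(2, C))))
Pow(Function('H')(-6, Function('l')(2)), 3) = Pow(Mul(Pow(Add(-4, -6), -1), Add(Mul(-1, -6), Mul(2, Mul(Rational(-1, 5), 2)))), 3) = Pow(Mul(Pow(-10, -1), Add(6, Mul(2, Rational(-2, 5)))), 3) = Pow(Mul(Rational(-1, 10), Add(6, Rational(-4, 5))), 3) = Pow(Mul(Rational(-1, 10), Rational(26, 5)), 3) = Pow(Rational(-13, 25), 3) = Rational(-2197, 15625)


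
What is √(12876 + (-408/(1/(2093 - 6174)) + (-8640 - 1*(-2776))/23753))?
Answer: 2*√236673246558431/23753 ≈ 1295.3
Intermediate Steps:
√(12876 + (-408/(1/(2093 - 6174)) + (-8640 - 1*(-2776))/23753)) = √(12876 + (-408/(1/(-4081)) + (-8640 + 2776)*(1/23753))) = √(12876 + (-408/(-1/4081) - 5864*1/23753)) = √(12876 + (-408*(-4081) - 5864/23753)) = √(12876 + (1665048 - 5864/23753)) = √(12876 + 39549879280/23753) = √(39855722908/23753) = 2*√236673246558431/23753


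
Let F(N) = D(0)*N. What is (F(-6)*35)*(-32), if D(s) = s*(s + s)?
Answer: 0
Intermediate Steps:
D(s) = 2*s² (D(s) = s*(2*s) = 2*s²)
F(N) = 0 (F(N) = (2*0²)*N = (2*0)*N = 0*N = 0)
(F(-6)*35)*(-32) = (0*35)*(-32) = 0*(-32) = 0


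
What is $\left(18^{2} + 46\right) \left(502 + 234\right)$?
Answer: $272320$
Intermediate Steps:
$\left(18^{2} + 46\right) \left(502 + 234\right) = \left(324 + 46\right) 736 = 370 \cdot 736 = 272320$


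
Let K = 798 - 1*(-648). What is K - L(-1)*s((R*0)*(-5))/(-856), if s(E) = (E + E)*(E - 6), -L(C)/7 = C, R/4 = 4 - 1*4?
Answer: 1446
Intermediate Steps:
R = 0 (R = 4*(4 - 1*4) = 4*(4 - 4) = 4*0 = 0)
L(C) = -7*C
s(E) = 2*E*(-6 + E) (s(E) = (2*E)*(-6 + E) = 2*E*(-6 + E))
K = 1446 (K = 798 + 648 = 1446)
K - L(-1)*s((R*0)*(-5))/(-856) = 1446 - (-7*(-1))*(2*((0*0)*(-5))*(-6 + (0*0)*(-5)))/(-856) = 1446 - 7*(2*(0*(-5))*(-6 + 0*(-5)))*(-1)/856 = 1446 - 7*(2*0*(-6 + 0))*(-1)/856 = 1446 - 7*(2*0*(-6))*(-1)/856 = 1446 - 7*0*(-1)/856 = 1446 - 0*(-1)/856 = 1446 - 1*0 = 1446 + 0 = 1446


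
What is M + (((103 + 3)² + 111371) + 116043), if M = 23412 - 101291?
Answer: 160771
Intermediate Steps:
M = -77879
M + (((103 + 3)² + 111371) + 116043) = -77879 + (((103 + 3)² + 111371) + 116043) = -77879 + ((106² + 111371) + 116043) = -77879 + ((11236 + 111371) + 116043) = -77879 + (122607 + 116043) = -77879 + 238650 = 160771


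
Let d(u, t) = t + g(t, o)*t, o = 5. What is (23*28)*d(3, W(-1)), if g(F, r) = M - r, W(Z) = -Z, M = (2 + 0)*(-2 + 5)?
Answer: 1288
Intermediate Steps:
M = 6 (M = 2*3 = 6)
g(F, r) = 6 - r
d(u, t) = 2*t (d(u, t) = t + (6 - 1*5)*t = t + (6 - 5)*t = t + 1*t = t + t = 2*t)
(23*28)*d(3, W(-1)) = (23*28)*(2*(-1*(-1))) = 644*(2*1) = 644*2 = 1288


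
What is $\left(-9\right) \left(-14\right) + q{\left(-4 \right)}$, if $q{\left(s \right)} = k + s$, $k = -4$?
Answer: $118$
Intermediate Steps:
$q{\left(s \right)} = -4 + s$
$\left(-9\right) \left(-14\right) + q{\left(-4 \right)} = \left(-9\right) \left(-14\right) - 8 = 126 - 8 = 118$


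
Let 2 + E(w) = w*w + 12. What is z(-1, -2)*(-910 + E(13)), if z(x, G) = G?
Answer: 1462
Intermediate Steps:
E(w) = 10 + w² (E(w) = -2 + (w*w + 12) = -2 + (w² + 12) = -2 + (12 + w²) = 10 + w²)
z(-1, -2)*(-910 + E(13)) = -2*(-910 + (10 + 13²)) = -2*(-910 + (10 + 169)) = -2*(-910 + 179) = -2*(-731) = 1462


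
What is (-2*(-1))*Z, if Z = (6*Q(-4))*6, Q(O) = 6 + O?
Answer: 144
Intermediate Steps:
Z = 72 (Z = (6*(6 - 4))*6 = (6*2)*6 = 12*6 = 72)
(-2*(-1))*Z = -2*(-1)*72 = 2*72 = 144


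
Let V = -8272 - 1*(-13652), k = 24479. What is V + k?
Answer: 29859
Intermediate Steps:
V = 5380 (V = -8272 + 13652 = 5380)
V + k = 5380 + 24479 = 29859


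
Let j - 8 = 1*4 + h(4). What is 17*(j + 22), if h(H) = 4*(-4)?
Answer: 306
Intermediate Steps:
h(H) = -16
j = -4 (j = 8 + (1*4 - 16) = 8 + (4 - 16) = 8 - 12 = -4)
17*(j + 22) = 17*(-4 + 22) = 17*18 = 306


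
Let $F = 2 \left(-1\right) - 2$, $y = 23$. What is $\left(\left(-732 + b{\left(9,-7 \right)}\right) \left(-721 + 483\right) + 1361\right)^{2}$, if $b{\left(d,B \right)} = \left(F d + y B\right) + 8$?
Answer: $48646272481$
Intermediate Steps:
$F = -4$ ($F = -2 - 2 = -4$)
$b{\left(d,B \right)} = 8 - 4 d + 23 B$ ($b{\left(d,B \right)} = \left(- 4 d + 23 B\right) + 8 = 8 - 4 d + 23 B$)
$\left(\left(-732 + b{\left(9,-7 \right)}\right) \left(-721 + 483\right) + 1361\right)^{2} = \left(\left(-732 + \left(8 - 36 + 23 \left(-7\right)\right)\right) \left(-721 + 483\right) + 1361\right)^{2} = \left(\left(-732 - 189\right) \left(-238\right) + 1361\right)^{2} = \left(\left(-921\right) \left(-238\right) + 1361\right)^{2} = \left(219198 + 1361\right)^{2} = 220559^{2} = 48646272481$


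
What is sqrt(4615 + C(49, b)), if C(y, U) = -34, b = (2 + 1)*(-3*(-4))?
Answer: 3*sqrt(509) ≈ 67.683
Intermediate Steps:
b = 36 (b = 3*12 = 36)
sqrt(4615 + C(49, b)) = sqrt(4615 - 34) = sqrt(4581) = 3*sqrt(509)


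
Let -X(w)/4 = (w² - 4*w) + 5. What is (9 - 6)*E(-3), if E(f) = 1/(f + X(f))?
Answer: -3/107 ≈ -0.028037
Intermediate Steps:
X(w) = -20 - 4*w² + 16*w (X(w) = -4*((w² - 4*w) + 5) = -4*(5 + w² - 4*w) = -20 - 4*w² + 16*w)
E(f) = 1/(-20 - 4*f² + 17*f) (E(f) = 1/(f + (-20 - 4*f² + 16*f)) = 1/(-20 - 4*f² + 17*f))
(9 - 6)*E(-3) = (9 - 6)*(-1/(20 - 17*(-3) + 4*(-3)²)) = 3*(-1/(20 + 51 + 4*9)) = 3*(-1/(20 + 51 + 36)) = 3*(-1/107) = -3/107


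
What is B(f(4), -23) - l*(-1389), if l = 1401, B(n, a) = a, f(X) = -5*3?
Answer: 1945966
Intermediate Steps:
f(X) = -15
B(f(4), -23) - l*(-1389) = -23 - 1*1401*(-1389) = -23 - 1401*(-1389) = -23 + 1945989 = 1945966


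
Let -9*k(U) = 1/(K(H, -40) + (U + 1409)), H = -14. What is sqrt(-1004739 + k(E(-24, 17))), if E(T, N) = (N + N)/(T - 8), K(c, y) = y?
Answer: I*sqrt(4331798489188811)/65661 ≈ 1002.4*I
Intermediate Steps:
E(T, N) = 2*N/(-8 + T) (E(T, N) = (2*N)/(-8 + T) = 2*N/(-8 + T))
k(U) = -1/(9*(1369 + U)) (k(U) = -1/(9*(-40 + (U + 1409))) = -1/(9*(-40 + (1409 + U))) = -1/(9*(1369 + U)))
sqrt(-1004739 + k(E(-24, 17))) = sqrt(-1004739 - 1/(12321 + 9*(2*17/(-8 - 24)))) = sqrt(-1004739 - 1/(12321 + 9*(2*17/(-32)))) = sqrt(-1004739 - 1/(12321 + 9*(2*17*(-1/32)))) = sqrt(-1004739 - 1/(12321 + 9*(-17/16))) = sqrt(-1004739 - 1/(12321 - 153/16)) = sqrt(-1004739 - 1/196983/16) = sqrt(-1004739 - 1*16/196983) = sqrt(-1004739 - 16/196983) = sqrt(-197916502453/196983) = I*sqrt(4331798489188811)/65661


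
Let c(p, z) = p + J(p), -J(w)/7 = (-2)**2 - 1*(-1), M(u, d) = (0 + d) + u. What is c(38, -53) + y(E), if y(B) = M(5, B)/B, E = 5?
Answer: 5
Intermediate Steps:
M(u, d) = d + u
J(w) = -35 (J(w) = -7*((-2)**2 - 1*(-1)) = -7*(4 + 1) = -7*5 = -35)
y(B) = (5 + B)/B (y(B) = (B + 5)/B = (5 + B)/B)
c(p, z) = -35 + p (c(p, z) = p - 35 = -35 + p)
c(38, -53) + y(E) = (-35 + 38) + (5 + 5)/5 = 3 + (1/5)*10 = 3 + 2 = 5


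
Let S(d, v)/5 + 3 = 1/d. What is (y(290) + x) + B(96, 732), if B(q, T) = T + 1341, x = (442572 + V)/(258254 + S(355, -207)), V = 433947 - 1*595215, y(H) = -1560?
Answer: 4712906097/9167485 ≈ 514.09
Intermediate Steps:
V = -161268 (V = 433947 - 595215 = -161268)
S(d, v) = -15 + 5/d
x = 9986292/9167485 (x = (442572 - 161268)/(258254 + (-15 + 5/355)) = 281304/(258254 + (-15 + 5*(1/355))) = 281304/(258254 + (-15 + 1/71)) = 281304/(258254 - 1064/71) = 281304/(18334970/71) = 281304*(71/18334970) = 9986292/9167485 ≈ 1.0893)
B(q, T) = 1341 + T
(y(290) + x) + B(96, 732) = (-1560 + 9986292/9167485) + (1341 + 732) = -14291290308/9167485 + 2073 = 4712906097/9167485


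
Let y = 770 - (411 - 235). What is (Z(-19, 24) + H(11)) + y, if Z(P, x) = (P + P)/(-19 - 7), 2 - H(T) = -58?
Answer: 8521/13 ≈ 655.46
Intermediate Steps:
H(T) = 60 (H(T) = 2 - 1*(-58) = 2 + 58 = 60)
y = 594 (y = 770 - 1*176 = 770 - 176 = 594)
Z(P, x) = -P/13 (Z(P, x) = (2*P)/(-26) = (2*P)*(-1/26) = -P/13)
(Z(-19, 24) + H(11)) + y = (-1/13*(-19) + 60) + 594 = (19/13 + 60) + 594 = 799/13 + 594 = 8521/13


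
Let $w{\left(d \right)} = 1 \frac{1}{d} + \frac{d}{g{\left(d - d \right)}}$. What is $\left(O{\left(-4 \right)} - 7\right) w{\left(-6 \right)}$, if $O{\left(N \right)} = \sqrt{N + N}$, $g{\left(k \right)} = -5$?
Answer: $- \frac{217}{30} + \frac{31 i \sqrt{2}}{15} \approx -7.2333 + 2.9227 i$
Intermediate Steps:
$O{\left(N \right)} = \sqrt{2} \sqrt{N}$ ($O{\left(N \right)} = \sqrt{2 N} = \sqrt{2} \sqrt{N}$)
$w{\left(d \right)} = \frac{1}{d} - \frac{d}{5}$ ($w{\left(d \right)} = 1 \frac{1}{d} + \frac{d}{-5} = \frac{1}{d} + d \left(- \frac{1}{5}\right) = \frac{1}{d} - \frac{d}{5}$)
$\left(O{\left(-4 \right)} - 7\right) w{\left(-6 \right)} = \left(\sqrt{2} \sqrt{-4} - 7\right) \left(\frac{1}{-6} - - \frac{6}{5}\right) = \left(\sqrt{2} \cdot 2 i - 7\right) \left(- \frac{1}{6} + \frac{6}{5}\right) = \left(2 i \sqrt{2} - 7\right) \frac{31}{30} = \left(-7 + 2 i \sqrt{2}\right) \frac{31}{30} = - \frac{217}{30} + \frac{31 i \sqrt{2}}{15}$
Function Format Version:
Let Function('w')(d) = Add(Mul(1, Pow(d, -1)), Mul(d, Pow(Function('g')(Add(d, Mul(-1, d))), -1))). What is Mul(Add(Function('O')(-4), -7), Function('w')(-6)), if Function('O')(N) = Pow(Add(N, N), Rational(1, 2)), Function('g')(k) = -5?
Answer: Add(Rational(-217, 30), Mul(Rational(31, 15), I, Pow(2, Rational(1, 2)))) ≈ Add(-7.2333, Mul(2.9227, I))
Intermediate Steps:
Function('O')(N) = Mul(Pow(2, Rational(1, 2)), Pow(N, Rational(1, 2))) (Function('O')(N) = Pow(Mul(2, N), Rational(1, 2)) = Mul(Pow(2, Rational(1, 2)), Pow(N, Rational(1, 2))))
Function('w')(d) = Add(Pow(d, -1), Mul(Rational(-1, 5), d)) (Function('w')(d) = Add(Mul(1, Pow(d, -1)), Mul(d, Pow(-5, -1))) = Add(Pow(d, -1), Mul(d, Rational(-1, 5))) = Add(Pow(d, -1), Mul(Rational(-1, 5), d)))
Mul(Add(Function('O')(-4), -7), Function('w')(-6)) = Mul(Add(Mul(Pow(2, Rational(1, 2)), Pow(-4, Rational(1, 2))), -7), Add(Pow(-6, -1), Mul(Rational(-1, 5), -6))) = Mul(Add(Mul(Pow(2, Rational(1, 2)), Mul(2, I)), -7), Add(Rational(-1, 6), Rational(6, 5))) = Mul(Add(Mul(2, I, Pow(2, Rational(1, 2))), -7), Rational(31, 30)) = Mul(Add(-7, Mul(2, I, Pow(2, Rational(1, 2)))), Rational(31, 30)) = Add(Rational(-217, 30), Mul(Rational(31, 15), I, Pow(2, Rational(1, 2))))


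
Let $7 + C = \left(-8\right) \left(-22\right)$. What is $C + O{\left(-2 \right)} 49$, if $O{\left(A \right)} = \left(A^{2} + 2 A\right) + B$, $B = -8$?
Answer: $-223$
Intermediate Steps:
$C = 169$ ($C = -7 - -176 = -7 + 176 = 169$)
$O{\left(A \right)} = -8 + A^{2} + 2 A$ ($O{\left(A \right)} = \left(A^{2} + 2 A\right) - 8 = -8 + A^{2} + 2 A$)
$C + O{\left(-2 \right)} 49 = 169 + \left(-8 + \left(-2\right)^{2} + 2 \left(-2\right)\right) 49 = 169 + \left(-8 + 4 - 4\right) 49 = 169 - 392 = -223$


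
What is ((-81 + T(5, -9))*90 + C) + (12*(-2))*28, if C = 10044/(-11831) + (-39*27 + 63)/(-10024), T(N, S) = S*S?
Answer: -39892049367/59296972 ≈ -672.75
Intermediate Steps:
T(N, S) = S²
C = -44484183/59296972 (C = 10044*(-1/11831) + (-1053 + 63)*(-1/10024) = -10044/11831 - 990*(-1/10024) = -10044/11831 + 495/5012 = -44484183/59296972 ≈ -0.75019)
((-81 + T(5, -9))*90 + C) + (12*(-2))*28 = ((-81 + (-9)²)*90 - 44484183/59296972) + (12*(-2))*28 = ((-81 + 81)*90 - 44484183/59296972) - 24*28 = (0*90 - 44484183/59296972) - 672 = (0 - 44484183/59296972) - 672 = -44484183/59296972 - 672 = -39892049367/59296972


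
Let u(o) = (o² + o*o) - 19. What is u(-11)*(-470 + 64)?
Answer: -90538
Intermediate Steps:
u(o) = -19 + 2*o² (u(o) = (o² + o²) - 19 = 2*o² - 19 = -19 + 2*o²)
u(-11)*(-470 + 64) = (-19 + 2*(-11)²)*(-470 + 64) = (-19 + 2*121)*(-406) = (-19 + 242)*(-406) = 223*(-406) = -90538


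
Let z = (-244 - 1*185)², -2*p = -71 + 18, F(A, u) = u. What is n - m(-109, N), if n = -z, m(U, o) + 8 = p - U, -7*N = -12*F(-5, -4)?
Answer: -368337/2 ≈ -1.8417e+5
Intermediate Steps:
p = 53/2 (p = -(-71 + 18)/2 = -½*(-53) = 53/2 ≈ 26.500)
N = -48/7 (N = -(-12)*(-4)/7 = -⅐*48 = -48/7 ≈ -6.8571)
m(U, o) = 37/2 - U (m(U, o) = -8 + (53/2 - U) = 37/2 - U)
z = 184041 (z = (-244 - 185)² = (-429)² = 184041)
n = -184041 (n = -1*184041 = -184041)
n - m(-109, N) = -184041 - (37/2 - 1*(-109)) = -184041 - (37/2 + 109) = -184041 - 1*255/2 = -184041 - 255/2 = -368337/2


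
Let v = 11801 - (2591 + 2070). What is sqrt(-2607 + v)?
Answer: sqrt(4533) ≈ 67.328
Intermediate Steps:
v = 7140 (v = 11801 - 1*4661 = 11801 - 4661 = 7140)
sqrt(-2607 + v) = sqrt(-2607 + 7140) = sqrt(4533)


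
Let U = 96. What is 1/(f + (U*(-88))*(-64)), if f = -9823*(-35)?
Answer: 1/884477 ≈ 1.1306e-6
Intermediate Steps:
f = 343805
1/(f + (U*(-88))*(-64)) = 1/(343805 + (96*(-88))*(-64)) = 1/(343805 - 8448*(-64)) = 1/(343805 + 540672) = 1/884477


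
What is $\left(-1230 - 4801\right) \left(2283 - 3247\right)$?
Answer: $5813884$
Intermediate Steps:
$\left(-1230 - 4801\right) \left(2283 - 3247\right) = \left(-6031\right) \left(-964\right) = 5813884$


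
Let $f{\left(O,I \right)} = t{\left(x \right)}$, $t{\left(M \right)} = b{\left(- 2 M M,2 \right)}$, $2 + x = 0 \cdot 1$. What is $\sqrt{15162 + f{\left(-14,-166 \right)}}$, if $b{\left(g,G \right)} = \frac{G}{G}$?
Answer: $\sqrt{15163} \approx 123.14$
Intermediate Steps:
$x = -2$ ($x = -2 + 0 \cdot 1 = -2 + 0 = -2$)
$b{\left(g,G \right)} = 1$
$t{\left(M \right)} = 1$
$f{\left(O,I \right)} = 1$
$\sqrt{15162 + f{\left(-14,-166 \right)}} = \sqrt{15162 + 1} = \sqrt{15163}$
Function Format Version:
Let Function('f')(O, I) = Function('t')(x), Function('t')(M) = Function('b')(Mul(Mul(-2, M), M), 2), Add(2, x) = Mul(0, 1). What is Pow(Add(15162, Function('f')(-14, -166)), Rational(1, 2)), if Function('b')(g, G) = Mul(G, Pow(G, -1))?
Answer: Pow(15163, Rational(1, 2)) ≈ 123.14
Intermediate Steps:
x = -2 (x = Add(-2, Mul(0, 1)) = Add(-2, 0) = -2)
Function('b')(g, G) = 1
Function('t')(M) = 1
Function('f')(O, I) = 1
Pow(Add(15162, Function('f')(-14, -166)), Rational(1, 2)) = Pow(Add(15162, 1), Rational(1, 2)) = Pow(15163, Rational(1, 2))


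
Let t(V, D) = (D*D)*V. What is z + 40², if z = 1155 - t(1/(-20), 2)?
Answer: 13776/5 ≈ 2755.2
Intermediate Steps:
t(V, D) = V*D² (t(V, D) = D²*V = V*D²)
z = 5776/5 (z = 1155 - 2²/(-20) = 1155 - (-1)*4/20 = 1155 - 1*(-⅕) = 1155 + ⅕ = 5776/5 ≈ 1155.2)
z + 40² = 5776/5 + 40² = 5776/5 + 1600 = 13776/5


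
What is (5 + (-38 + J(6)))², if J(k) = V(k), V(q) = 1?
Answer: 1024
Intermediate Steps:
J(k) = 1
(5 + (-38 + J(6)))² = (5 + (-38 + 1))² = (5 - 37)² = (-32)² = 1024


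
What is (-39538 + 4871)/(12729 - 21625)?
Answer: 34667/8896 ≈ 3.8969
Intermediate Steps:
(-39538 + 4871)/(12729 - 21625) = -34667/(-8896) = -34667*(-1/8896) = 34667/8896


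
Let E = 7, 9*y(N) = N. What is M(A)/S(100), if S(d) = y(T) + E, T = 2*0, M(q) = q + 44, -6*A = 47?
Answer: 31/6 ≈ 5.1667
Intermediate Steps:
A = -47/6 (A = -⅙*47 = -47/6 ≈ -7.8333)
M(q) = 44 + q
T = 0
y(N) = N/9
S(d) = 7 (S(d) = (⅑)*0 + 7 = 0 + 7 = 7)
M(A)/S(100) = (44 - 47/6)/7 = (217/6)*(⅐) = 31/6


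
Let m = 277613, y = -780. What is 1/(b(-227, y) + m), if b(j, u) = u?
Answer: 1/276833 ≈ 3.6123e-6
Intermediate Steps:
1/(b(-227, y) + m) = 1/(-780 + 277613) = 1/276833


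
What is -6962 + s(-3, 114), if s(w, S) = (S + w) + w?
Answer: -6854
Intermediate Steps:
s(w, S) = S + 2*w
-6962 + s(-3, 114) = -6962 + (114 + 2*(-3)) = -6962 + (114 - 6) = -6962 + 108 = -6854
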